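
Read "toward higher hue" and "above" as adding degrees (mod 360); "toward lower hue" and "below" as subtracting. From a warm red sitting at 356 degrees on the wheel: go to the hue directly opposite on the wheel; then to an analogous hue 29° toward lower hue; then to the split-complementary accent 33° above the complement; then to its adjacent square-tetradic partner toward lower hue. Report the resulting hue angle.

356 + 180 = 536 → 536 − 360 = 176°   (complement)
176 − 29 = 147°   (analog 29° ↓)
147 + 213 = 360 → 360 − 360 = 0°   (split-comp 33° ↑)
0 − 90 = -90 → -90 + 360 = 270°   (square ↓)

270°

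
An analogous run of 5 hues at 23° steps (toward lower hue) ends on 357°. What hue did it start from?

89°

4 steps of 23° (toward lower hue) give a net shift of −92°.
Start = end − shift: 357 + 92 = 449 → 449 − 360 = 89°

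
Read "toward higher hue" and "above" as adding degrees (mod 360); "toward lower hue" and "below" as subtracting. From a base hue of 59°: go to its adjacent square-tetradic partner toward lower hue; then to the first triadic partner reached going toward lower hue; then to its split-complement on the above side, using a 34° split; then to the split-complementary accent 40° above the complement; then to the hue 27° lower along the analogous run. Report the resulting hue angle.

256°

square ↓ −90°: 59 − 90 = -31 → -31 + 360 = 329°
triadic ↓ −120°: 329 − 120 = 209°
split-comp 34° ↑ +214°: 209 + 214 = 423 → 423 − 360 = 63°
split-comp 40° ↑ +220°: 63 + 220 = 283°
analog 27° ↓ −27°: 283 − 27 = 256°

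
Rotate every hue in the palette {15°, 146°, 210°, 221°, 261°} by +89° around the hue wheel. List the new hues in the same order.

104°, 235°, 299°, 310°, 350°

15 + 89 = 104°
146 + 89 = 235°
210 + 89 = 299°
221 + 89 = 310°
261 + 89 = 350°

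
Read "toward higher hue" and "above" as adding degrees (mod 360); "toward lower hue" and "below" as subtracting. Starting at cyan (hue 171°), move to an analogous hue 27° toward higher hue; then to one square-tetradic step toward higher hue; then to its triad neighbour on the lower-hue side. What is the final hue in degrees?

171 + 27 = 198°   (analog 27° ↑)
198 + 90 = 288°   (square ↑)
288 − 120 = 168°   (triadic ↓)

168°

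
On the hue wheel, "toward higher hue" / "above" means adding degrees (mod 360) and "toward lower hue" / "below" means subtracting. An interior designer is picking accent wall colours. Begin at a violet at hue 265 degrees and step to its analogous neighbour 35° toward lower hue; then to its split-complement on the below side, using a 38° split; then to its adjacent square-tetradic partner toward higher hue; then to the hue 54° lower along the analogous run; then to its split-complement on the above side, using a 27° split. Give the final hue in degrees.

−35° (analog 35° ↓): 265 − 35 = 230°
+142° (split-comp 38° ↓): 230 + 142 = 372 → 372 − 360 = 12°
+90° (square ↑): 12 + 90 = 102°
−54° (analog 54° ↓): 102 − 54 = 48°
+207° (split-comp 27° ↑): 48 + 207 = 255°

255°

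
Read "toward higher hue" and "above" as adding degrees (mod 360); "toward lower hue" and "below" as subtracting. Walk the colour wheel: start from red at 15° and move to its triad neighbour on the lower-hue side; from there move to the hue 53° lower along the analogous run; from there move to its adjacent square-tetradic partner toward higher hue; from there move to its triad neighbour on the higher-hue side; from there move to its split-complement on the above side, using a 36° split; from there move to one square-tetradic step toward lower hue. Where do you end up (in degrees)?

178°

−120° (triadic ↓): 15 − 120 = -105 → -105 + 360 = 255°
−53° (analog 53° ↓): 255 − 53 = 202°
+90° (square ↑): 202 + 90 = 292°
+120° (triadic ↑): 292 + 120 = 412 → 412 − 360 = 52°
+216° (split-comp 36° ↑): 52 + 216 = 268°
−90° (square ↓): 268 − 90 = 178°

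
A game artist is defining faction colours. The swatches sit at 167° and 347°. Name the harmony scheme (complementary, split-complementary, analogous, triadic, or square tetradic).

Sort the hues: 167°, 347°.
Successive gaps around the wheel: 180°, 180°.
Two hues 180° apart are complementary.

complementary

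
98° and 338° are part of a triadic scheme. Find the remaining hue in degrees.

218°

A triad places three hues 120° apart.
The full set through 98° is {98°, 218°, 338°}.
Given {98°, 338°}, the missing hue is 218°.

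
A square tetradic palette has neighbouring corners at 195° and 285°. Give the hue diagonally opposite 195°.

15°

A square tetradic scheme places four hues 90° apart; opposite corners are 180° apart.
195 + 180 = 375 → 375 − 360 = 15°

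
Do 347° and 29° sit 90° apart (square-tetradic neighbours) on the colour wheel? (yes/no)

Angular distance: |347 − 29| = 318; shorter arc = 360 − 318 = 42°.
90° apart (square-tetradic neighbours) requires 90°.

no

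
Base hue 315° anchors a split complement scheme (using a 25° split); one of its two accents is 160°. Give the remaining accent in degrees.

Split-complementary hues sit 25° either side of the complement.
Complement of the base 315°: 315 + 180 = 495 → 495 − 360 = 135°
The given accent 160° is 25° one side of 135°; the other accent sits 25° the other side: 135 − 25 = 110°

110°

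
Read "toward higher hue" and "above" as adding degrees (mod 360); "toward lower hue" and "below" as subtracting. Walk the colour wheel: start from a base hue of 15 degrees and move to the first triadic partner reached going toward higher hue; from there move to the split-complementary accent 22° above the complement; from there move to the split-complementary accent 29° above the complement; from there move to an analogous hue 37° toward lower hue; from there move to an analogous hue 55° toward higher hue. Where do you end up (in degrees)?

204°

15 + 120 = 135°   (triadic ↑)
135 + 202 = 337°   (split-comp 22° ↑)
337 + 209 = 546 → 546 − 360 = 186°   (split-comp 29° ↑)
186 − 37 = 149°   (analog 37° ↓)
149 + 55 = 204°   (analog 55° ↑)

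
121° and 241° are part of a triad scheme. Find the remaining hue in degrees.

A triad places three hues 120° apart.
The full set through 121° is {1°, 121°, 241°}.
Given {121°, 241°}, the missing hue is 1°.

1°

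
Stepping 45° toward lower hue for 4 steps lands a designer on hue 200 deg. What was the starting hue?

4 steps of 45° (toward lower hue) give a net shift of −180°.
Start = end − shift: 200 + 180 = 380 → 380 − 360 = 20°

20°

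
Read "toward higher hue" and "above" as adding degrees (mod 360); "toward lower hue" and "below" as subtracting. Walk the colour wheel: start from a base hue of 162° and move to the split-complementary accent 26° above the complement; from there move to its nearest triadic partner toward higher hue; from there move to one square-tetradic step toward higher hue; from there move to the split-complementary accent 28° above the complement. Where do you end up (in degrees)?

+206° (split-comp 26° ↑): 162 + 206 = 368 → 368 − 360 = 8°
+120° (triadic ↑): 8 + 120 = 128°
+90° (square ↑): 128 + 90 = 218°
+208° (split-comp 28° ↑): 218 + 208 = 426 → 426 − 360 = 66°

66°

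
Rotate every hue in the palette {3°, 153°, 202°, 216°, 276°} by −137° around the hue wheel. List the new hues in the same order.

226°, 16°, 65°, 79°, 139°

3 − 137 = -134 → -134 + 360 = 226°
153 − 137 = 16°
202 − 137 = 65°
216 − 137 = 79°
276 − 137 = 139°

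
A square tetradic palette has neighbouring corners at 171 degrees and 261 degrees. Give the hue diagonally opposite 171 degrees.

351°

A square tetradic scheme places four hues 90° apart; opposite corners are 180° apart.
171 + 180 = 351°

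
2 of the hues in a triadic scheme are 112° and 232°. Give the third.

A triad places three hues 120° apart.
The full set through 112° is {112°, 232°, 352°}.
Given {112°, 232°}, the missing hue is 352°.

352°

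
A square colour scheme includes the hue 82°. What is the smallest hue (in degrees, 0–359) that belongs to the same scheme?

82°

A square tetradic scheme places four hues every 90°.
The full set through 82° is {82°, 172°, 262°, 352°}.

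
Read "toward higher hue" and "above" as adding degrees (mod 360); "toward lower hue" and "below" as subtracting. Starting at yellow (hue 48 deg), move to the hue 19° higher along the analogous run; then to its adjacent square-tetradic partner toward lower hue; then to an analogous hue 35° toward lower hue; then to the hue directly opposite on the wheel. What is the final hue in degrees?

+19° (analog 19° ↑): 48 + 19 = 67°
−90° (square ↓): 67 − 90 = -23 → -23 + 360 = 337°
−35° (analog 35° ↓): 337 − 35 = 302°
+180° (complement): 302 + 180 = 482 → 482 − 360 = 122°

122°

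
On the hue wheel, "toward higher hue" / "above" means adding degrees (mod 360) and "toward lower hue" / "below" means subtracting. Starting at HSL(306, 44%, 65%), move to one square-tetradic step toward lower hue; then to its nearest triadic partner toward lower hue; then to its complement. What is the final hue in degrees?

square ↓ −90°: 306 − 90 = 216°
triadic ↓ −120°: 216 − 120 = 96°
complement +180°: 96 + 180 = 276°

276°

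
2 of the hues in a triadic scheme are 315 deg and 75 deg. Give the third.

195°

A triad places three hues 120° apart.
The full set through 75° is {75°, 195°, 315°}.
Given {75°, 315°}, the missing hue is 195°.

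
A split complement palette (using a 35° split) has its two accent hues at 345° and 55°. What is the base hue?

200°

The accents sit 35° either side of the complement, so the complement is their short-arc midpoint on the wheel.
Short-arc midpoint of 345° and 55°: 20°.
Base is 180° from the complement: 20 − 180 = -160 → -160 + 360 = 200°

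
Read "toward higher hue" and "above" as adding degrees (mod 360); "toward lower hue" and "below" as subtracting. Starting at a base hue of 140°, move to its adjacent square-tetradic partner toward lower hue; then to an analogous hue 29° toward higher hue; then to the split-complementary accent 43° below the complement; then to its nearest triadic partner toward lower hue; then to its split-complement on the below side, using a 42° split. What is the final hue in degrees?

234°

−90° (square ↓): 140 − 90 = 50°
+29° (analog 29° ↑): 50 + 29 = 79°
+137° (split-comp 43° ↓): 79 + 137 = 216°
−120° (triadic ↓): 216 − 120 = 96°
+138° (split-comp 42° ↓): 96 + 138 = 234°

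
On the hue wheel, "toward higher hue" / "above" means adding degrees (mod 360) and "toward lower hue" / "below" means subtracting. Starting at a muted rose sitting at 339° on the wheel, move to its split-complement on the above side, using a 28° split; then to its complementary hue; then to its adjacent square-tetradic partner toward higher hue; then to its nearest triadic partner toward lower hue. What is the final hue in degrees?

337°

339 + 208 = 547 → 547 − 360 = 187°   (split-comp 28° ↑)
187 + 180 = 367 → 367 − 360 = 7°   (complement)
7 + 90 = 97°   (square ↑)
97 − 120 = -23 → -23 + 360 = 337°   (triadic ↓)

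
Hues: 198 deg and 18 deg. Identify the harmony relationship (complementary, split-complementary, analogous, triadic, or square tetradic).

complementary

Sort the hues: 18°, 198°.
Successive gaps around the wheel: 180°, 180°.
Two hues 180° apart are complementary.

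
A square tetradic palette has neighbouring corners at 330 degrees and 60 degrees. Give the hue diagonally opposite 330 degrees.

A square tetradic scheme places four hues 90° apart; opposite corners are 180° apart.
330 + 180 = 510 → 510 − 360 = 150°

150°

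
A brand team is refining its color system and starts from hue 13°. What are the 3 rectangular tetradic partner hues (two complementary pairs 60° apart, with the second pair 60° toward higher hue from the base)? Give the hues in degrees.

73°, 193°, 253°

A rectangular tetradic uses two complementary pairs 60° apart: offsets 0°, 60°, 180°, 240°.
13 + 60 = 73°
13 + 180 = 193°
13 + 240 = 253°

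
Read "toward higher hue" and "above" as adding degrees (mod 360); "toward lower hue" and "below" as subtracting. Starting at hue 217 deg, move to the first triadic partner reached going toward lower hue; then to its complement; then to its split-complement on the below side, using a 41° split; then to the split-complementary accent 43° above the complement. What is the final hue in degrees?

triadic ↓ −120°: 217 − 120 = 97°
complement +180°: 97 + 180 = 277°
split-comp 41° ↓ +139°: 277 + 139 = 416 → 416 − 360 = 56°
split-comp 43° ↑ +223°: 56 + 223 = 279°

279°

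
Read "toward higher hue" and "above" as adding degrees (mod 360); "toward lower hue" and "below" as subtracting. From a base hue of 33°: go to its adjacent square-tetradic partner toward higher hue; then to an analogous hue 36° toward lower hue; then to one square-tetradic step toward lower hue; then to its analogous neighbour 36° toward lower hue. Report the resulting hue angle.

33 + 90 = 123°   (square ↑)
123 − 36 = 87°   (analog 36° ↓)
87 − 90 = -3 → -3 + 360 = 357°   (square ↓)
357 − 36 = 321°   (analog 36° ↓)

321°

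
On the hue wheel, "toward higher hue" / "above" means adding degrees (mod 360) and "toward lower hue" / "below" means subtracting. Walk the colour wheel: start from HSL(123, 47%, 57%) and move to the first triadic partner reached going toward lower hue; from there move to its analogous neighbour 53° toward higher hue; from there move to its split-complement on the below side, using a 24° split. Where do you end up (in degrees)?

212°

triadic ↓ −120°: 123 − 120 = 3°
analog 53° ↑ +53°: 3 + 53 = 56°
split-comp 24° ↓ +156°: 56 + 156 = 212°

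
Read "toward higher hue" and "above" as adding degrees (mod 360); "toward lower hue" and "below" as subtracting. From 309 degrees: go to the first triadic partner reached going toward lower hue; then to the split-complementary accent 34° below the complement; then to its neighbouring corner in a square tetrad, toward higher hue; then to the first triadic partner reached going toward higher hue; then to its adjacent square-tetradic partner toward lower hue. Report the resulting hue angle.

95°

309 − 120 = 189°   (triadic ↓)
189 + 146 = 335°   (split-comp 34° ↓)
335 + 90 = 425 → 425 − 360 = 65°   (square ↑)
65 + 120 = 185°   (triadic ↑)
185 − 90 = 95°   (square ↓)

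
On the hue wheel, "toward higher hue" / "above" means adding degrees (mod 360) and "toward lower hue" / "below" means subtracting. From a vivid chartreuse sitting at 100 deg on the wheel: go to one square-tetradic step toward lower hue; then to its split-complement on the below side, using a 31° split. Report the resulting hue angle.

100 − 90 = 10°   (square ↓)
10 + 149 = 159°   (split-comp 31° ↓)

159°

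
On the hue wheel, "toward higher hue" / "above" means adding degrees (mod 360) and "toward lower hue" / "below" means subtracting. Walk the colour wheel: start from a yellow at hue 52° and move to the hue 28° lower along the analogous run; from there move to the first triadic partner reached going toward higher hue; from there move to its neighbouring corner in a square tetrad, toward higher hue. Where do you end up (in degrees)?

234°

analog 28° ↓ −28°: 52 − 28 = 24°
triadic ↑ +120°: 24 + 120 = 144°
square ↑ +90°: 144 + 90 = 234°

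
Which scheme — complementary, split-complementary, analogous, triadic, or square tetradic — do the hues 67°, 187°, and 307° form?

triadic

Sort the hues: 67°, 187°, 307°.
Successive gaps around the wheel: 120°, 120°, 120°.
Three hues equally spaced 120° apart form a triad.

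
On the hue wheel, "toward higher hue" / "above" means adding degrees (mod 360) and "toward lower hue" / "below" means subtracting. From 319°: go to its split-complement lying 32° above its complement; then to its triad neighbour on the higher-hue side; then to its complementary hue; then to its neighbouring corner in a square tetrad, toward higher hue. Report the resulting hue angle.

201°

split-comp 32° ↑ +212°: 319 + 212 = 531 → 531 − 360 = 171°
triadic ↑ +120°: 171 + 120 = 291°
complement +180°: 291 + 180 = 471 → 471 − 360 = 111°
square ↑ +90°: 111 + 90 = 201°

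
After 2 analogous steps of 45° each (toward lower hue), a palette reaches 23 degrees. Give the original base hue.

2 steps of 45° (toward lower hue) give a net shift of −90°.
Start = end − shift: 23 + 90 = 113°

113°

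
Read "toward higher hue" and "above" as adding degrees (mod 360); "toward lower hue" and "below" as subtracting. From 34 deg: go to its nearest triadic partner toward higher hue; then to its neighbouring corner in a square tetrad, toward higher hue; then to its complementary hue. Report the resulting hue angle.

64°

triadic ↑ +120°: 34 + 120 = 154°
square ↑ +90°: 154 + 90 = 244°
complement +180°: 244 + 180 = 424 → 424 − 360 = 64°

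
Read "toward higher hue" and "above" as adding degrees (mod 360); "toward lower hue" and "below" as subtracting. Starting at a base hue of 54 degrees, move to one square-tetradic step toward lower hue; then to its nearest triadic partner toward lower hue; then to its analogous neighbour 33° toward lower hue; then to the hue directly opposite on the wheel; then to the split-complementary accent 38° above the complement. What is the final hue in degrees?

209°

square ↓ −90°: 54 − 90 = -36 → -36 + 360 = 324°
triadic ↓ −120°: 324 − 120 = 204°
analog 33° ↓ −33°: 204 − 33 = 171°
complement +180°: 171 + 180 = 351°
split-comp 38° ↑ +218°: 351 + 218 = 569 → 569 − 360 = 209°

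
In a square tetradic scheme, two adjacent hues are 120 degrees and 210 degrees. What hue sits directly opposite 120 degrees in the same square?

A square tetradic scheme places four hues 90° apart; opposite corners are 180° apart.
120 + 180 = 300°

300°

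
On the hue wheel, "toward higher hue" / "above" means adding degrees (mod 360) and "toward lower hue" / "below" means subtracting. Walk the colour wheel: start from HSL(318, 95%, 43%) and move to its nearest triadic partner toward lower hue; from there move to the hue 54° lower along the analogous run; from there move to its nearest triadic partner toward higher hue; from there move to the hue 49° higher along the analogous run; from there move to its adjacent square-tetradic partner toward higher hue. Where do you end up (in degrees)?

43°

318 − 120 = 198°   (triadic ↓)
198 − 54 = 144°   (analog 54° ↓)
144 + 120 = 264°   (triadic ↑)
264 + 49 = 313°   (analog 49° ↑)
313 + 90 = 403 → 403 − 360 = 43°   (square ↑)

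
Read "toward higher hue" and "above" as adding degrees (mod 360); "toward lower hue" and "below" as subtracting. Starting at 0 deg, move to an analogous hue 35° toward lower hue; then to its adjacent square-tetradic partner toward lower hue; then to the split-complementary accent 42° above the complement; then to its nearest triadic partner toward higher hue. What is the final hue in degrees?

217°

0 − 35 = -35 → -35 + 360 = 325°   (analog 35° ↓)
325 − 90 = 235°   (square ↓)
235 + 222 = 457 → 457 − 360 = 97°   (split-comp 42° ↑)
97 + 120 = 217°   (triadic ↑)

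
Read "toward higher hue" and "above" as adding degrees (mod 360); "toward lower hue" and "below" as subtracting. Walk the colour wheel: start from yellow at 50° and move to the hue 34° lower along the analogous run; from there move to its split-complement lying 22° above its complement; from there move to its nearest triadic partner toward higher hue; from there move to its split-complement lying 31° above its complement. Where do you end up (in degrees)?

189°

analog 34° ↓ −34°: 50 − 34 = 16°
split-comp 22° ↑ +202°: 16 + 202 = 218°
triadic ↑ +120°: 218 + 120 = 338°
split-comp 31° ↑ +211°: 338 + 211 = 549 → 549 − 360 = 189°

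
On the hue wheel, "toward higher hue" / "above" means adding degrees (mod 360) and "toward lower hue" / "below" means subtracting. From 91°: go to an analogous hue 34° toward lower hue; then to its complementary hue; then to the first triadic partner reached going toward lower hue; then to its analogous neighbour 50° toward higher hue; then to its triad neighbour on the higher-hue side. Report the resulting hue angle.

91 − 34 = 57°   (analog 34° ↓)
57 + 180 = 237°   (complement)
237 − 120 = 117°   (triadic ↓)
117 + 50 = 167°   (analog 50° ↑)
167 + 120 = 287°   (triadic ↑)

287°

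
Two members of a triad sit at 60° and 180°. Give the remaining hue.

300°

A triad spaces three hues 120° apart.
The full set is {60°, 180°, 300°}.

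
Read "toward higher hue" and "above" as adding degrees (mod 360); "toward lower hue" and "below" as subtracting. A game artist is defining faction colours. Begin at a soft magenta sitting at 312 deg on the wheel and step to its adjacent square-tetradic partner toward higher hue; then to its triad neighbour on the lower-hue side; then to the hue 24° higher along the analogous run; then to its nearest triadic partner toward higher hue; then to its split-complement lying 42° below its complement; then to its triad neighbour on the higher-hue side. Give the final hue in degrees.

square ↑ +90°: 312 + 90 = 402 → 402 − 360 = 42°
triadic ↓ −120°: 42 − 120 = -78 → -78 + 360 = 282°
analog 24° ↑ +24°: 282 + 24 = 306°
triadic ↑ +120°: 306 + 120 = 426 → 426 − 360 = 66°
split-comp 42° ↓ +138°: 66 + 138 = 204°
triadic ↑ +120°: 204 + 120 = 324°

324°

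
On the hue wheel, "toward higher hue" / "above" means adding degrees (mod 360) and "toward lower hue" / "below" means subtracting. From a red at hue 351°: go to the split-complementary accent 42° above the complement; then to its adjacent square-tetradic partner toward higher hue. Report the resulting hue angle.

+222° (split-comp 42° ↑): 351 + 222 = 573 → 573 − 360 = 213°
+90° (square ↑): 213 + 90 = 303°

303°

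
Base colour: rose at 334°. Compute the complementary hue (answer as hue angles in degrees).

154°

334 + 180 = 514 → 514 − 360 = 154°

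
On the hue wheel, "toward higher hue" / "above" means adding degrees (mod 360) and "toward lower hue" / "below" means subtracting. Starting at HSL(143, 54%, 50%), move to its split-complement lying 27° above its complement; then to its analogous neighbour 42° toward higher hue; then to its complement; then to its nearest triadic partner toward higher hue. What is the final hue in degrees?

332°

+207° (split-comp 27° ↑): 143 + 207 = 350°
+42° (analog 42° ↑): 350 + 42 = 392 → 392 − 360 = 32°
+180° (complement): 32 + 180 = 212°
+120° (triadic ↑): 212 + 120 = 332°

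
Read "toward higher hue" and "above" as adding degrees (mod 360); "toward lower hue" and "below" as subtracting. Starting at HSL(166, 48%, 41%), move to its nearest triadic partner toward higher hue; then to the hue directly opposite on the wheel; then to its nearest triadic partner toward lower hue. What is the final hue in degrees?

+120° (triadic ↑): 166 + 120 = 286°
+180° (complement): 286 + 180 = 466 → 466 − 360 = 106°
−120° (triadic ↓): 106 − 120 = -14 → -14 + 360 = 346°

346°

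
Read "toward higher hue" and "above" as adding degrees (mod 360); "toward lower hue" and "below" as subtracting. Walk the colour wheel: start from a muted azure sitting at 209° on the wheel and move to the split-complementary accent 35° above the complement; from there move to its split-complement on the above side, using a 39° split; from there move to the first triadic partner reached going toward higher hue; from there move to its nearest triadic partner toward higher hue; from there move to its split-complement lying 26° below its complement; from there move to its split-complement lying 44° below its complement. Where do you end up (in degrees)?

93°

split-comp 35° ↑ +215°: 209 + 215 = 424 → 424 − 360 = 64°
split-comp 39° ↑ +219°: 64 + 219 = 283°
triadic ↑ +120°: 283 + 120 = 403 → 403 − 360 = 43°
triadic ↑ +120°: 43 + 120 = 163°
split-comp 26° ↓ +154°: 163 + 154 = 317°
split-comp 44° ↓ +136°: 317 + 136 = 453 → 453 − 360 = 93°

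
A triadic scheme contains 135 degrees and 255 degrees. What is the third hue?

A triad spaces three hues 120° apart.
The full set is {15°, 135°, 255°}.

15°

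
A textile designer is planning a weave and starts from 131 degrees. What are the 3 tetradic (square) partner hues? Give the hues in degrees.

221°, 311° and 41°

A square tetradic scheme places four hues every 90°.
131 + 90 = 221°
131 + 180 = 311°
131 + 270 = 401 → 401 − 360 = 41°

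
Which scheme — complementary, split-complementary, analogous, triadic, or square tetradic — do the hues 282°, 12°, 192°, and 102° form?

square tetradic

Sort the hues: 12°, 102°, 192°, 282°.
Successive gaps around the wheel: 90°, 90°, 90°, 90°.
Four hues every 90° form a square tetradic scheme.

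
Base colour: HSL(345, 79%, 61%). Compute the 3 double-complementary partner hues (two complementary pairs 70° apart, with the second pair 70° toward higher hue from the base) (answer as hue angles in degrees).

345 + 70 = 415 → 415 − 360 = 55°
345 + 180 = 525 → 525 − 360 = 165°
345 + 250 = 595 → 595 − 360 = 235°

55°, 165°, 235°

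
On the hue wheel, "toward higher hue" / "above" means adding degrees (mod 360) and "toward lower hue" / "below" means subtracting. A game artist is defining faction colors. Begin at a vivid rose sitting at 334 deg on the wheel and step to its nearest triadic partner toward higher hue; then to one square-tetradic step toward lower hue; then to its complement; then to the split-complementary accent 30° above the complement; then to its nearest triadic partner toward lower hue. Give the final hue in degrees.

274°

334 + 120 = 454 → 454 − 360 = 94°   (triadic ↑)
94 − 90 = 4°   (square ↓)
4 + 180 = 184°   (complement)
184 + 210 = 394 → 394 − 360 = 34°   (split-comp 30° ↑)
34 − 120 = -86 → -86 + 360 = 274°   (triadic ↓)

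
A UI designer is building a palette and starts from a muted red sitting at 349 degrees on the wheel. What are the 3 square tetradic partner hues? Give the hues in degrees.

79°, 169°, and 259°

349 + 90 = 439 → 439 − 360 = 79°
349 + 180 = 529 → 529 − 360 = 169°
349 + 270 = 619 → 619 − 360 = 259°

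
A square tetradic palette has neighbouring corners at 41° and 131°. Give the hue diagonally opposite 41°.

A square tetradic scheme places four hues 90° apart; opposite corners are 180° apart.
41 + 180 = 221°

221°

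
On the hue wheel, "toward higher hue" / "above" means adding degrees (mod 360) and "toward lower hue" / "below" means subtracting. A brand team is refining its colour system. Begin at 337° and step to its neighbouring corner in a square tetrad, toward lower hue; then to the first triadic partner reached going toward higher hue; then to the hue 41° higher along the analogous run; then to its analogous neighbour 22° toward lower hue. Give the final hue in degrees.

337 − 90 = 247°   (square ↓)
247 + 120 = 367 → 367 − 360 = 7°   (triadic ↑)
7 + 41 = 48°   (analog 41° ↑)
48 − 22 = 26°   (analog 22° ↓)

26°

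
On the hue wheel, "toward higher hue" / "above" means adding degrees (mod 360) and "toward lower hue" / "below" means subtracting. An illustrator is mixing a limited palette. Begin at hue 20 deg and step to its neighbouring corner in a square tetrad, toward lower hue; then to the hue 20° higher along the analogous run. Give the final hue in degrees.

square ↓ −90°: 20 − 90 = -70 → -70 + 360 = 290°
analog 20° ↑ +20°: 290 + 20 = 310°

310°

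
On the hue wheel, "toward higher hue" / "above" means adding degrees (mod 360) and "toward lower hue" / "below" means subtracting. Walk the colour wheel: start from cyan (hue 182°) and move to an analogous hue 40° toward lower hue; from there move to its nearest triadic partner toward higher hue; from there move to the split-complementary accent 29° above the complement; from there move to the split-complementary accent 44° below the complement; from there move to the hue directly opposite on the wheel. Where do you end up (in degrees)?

67°

analog 40° ↓ −40°: 182 − 40 = 142°
triadic ↑ +120°: 142 + 120 = 262°
split-comp 29° ↑ +209°: 262 + 209 = 471 → 471 − 360 = 111°
split-comp 44° ↓ +136°: 111 + 136 = 247°
complement +180°: 247 + 180 = 427 → 427 − 360 = 67°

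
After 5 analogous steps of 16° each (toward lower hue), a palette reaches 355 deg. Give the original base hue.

5 steps of 16° (toward lower hue) give a net shift of −80°.
Start = end − shift: 355 + 80 = 435 → 435 − 360 = 75°

75°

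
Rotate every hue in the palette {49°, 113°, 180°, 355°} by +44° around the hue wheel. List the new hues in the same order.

49 + 44 = 93°
113 + 44 = 157°
180 + 44 = 224°
355 + 44 = 399 → 399 − 360 = 39°

93°, 157°, 224°, 39°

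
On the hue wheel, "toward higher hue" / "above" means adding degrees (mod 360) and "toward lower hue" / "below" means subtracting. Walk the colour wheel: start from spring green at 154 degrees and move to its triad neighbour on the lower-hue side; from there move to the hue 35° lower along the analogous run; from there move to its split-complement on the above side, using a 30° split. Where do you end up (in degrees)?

209°

−120° (triadic ↓): 154 − 120 = 34°
−35° (analog 35° ↓): 34 − 35 = -1 → -1 + 360 = 359°
+210° (split-comp 30° ↑): 359 + 210 = 569 → 569 − 360 = 209°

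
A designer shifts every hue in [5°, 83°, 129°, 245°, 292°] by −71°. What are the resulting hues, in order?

294°, 12°, 58°, 174°, 221°

5 − 71 = -66 → -66 + 360 = 294°
83 − 71 = 12°
129 − 71 = 58°
245 − 71 = 174°
292 − 71 = 221°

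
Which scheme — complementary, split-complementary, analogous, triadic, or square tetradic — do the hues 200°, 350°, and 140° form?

Sort the hues: 140°, 200°, 350°.
Successive gaps around the wheel: 60°, 150°, 150°.
Two 150° gaps and one 60° gap — a base hue opposite a pair of accents 30° either side of its complement — is the split-complementary pattern.

split-complementary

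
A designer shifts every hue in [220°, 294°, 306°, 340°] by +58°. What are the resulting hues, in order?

220 + 58 = 278°
294 + 58 = 352°
306 + 58 = 364 → 364 − 360 = 4°
340 + 58 = 398 → 398 − 360 = 38°

278°, 352°, 4°, 38°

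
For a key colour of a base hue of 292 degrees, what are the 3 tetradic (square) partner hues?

22°, 112°, 202°

A square tetradic scheme places four hues every 90°.
292 + 90 = 382 → 382 − 360 = 22°
292 + 180 = 472 → 472 − 360 = 112°
292 + 270 = 562 → 562 − 360 = 202°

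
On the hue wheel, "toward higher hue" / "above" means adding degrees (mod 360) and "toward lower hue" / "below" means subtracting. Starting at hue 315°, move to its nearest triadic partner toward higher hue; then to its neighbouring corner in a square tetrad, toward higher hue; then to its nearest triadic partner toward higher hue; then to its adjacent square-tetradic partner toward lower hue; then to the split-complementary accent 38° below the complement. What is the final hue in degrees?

337°

+120° (triadic ↑): 315 + 120 = 435 → 435 − 360 = 75°
+90° (square ↑): 75 + 90 = 165°
+120° (triadic ↑): 165 + 120 = 285°
−90° (square ↓): 285 − 90 = 195°
+142° (split-comp 38° ↓): 195 + 142 = 337°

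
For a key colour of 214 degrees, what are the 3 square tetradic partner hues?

A square tetradic scheme places four hues every 90°.
214 + 90 = 304°
214 + 180 = 394 → 394 − 360 = 34°
214 + 270 = 484 → 484 − 360 = 124°

304°, 34°, 124°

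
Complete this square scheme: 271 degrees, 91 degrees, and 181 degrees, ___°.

A square tetradic scheme places four hues every 90°.
The full set through 91° is {1°, 91°, 181°, 271°}.
Given {91°, 181°, 271°}, the missing hue is 1°.

1°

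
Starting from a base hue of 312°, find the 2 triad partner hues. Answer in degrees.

A triad places three hues 120° apart.
312 + 120 = 432 → 432 − 360 = 72°
312 + 240 = 552 → 552 − 360 = 192°

72° and 192°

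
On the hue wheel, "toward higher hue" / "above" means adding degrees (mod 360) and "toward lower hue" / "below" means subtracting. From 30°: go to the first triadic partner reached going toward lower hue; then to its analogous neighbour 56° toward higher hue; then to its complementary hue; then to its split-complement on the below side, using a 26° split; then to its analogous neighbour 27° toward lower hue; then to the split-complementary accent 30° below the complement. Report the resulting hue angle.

triadic ↓ −120°: 30 − 120 = -90 → -90 + 360 = 270°
analog 56° ↑ +56°: 270 + 56 = 326°
complement +180°: 326 + 180 = 506 → 506 − 360 = 146°
split-comp 26° ↓ +154°: 146 + 154 = 300°
analog 27° ↓ −27°: 300 − 27 = 273°
split-comp 30° ↓ +150°: 273 + 150 = 423 → 423 − 360 = 63°

63°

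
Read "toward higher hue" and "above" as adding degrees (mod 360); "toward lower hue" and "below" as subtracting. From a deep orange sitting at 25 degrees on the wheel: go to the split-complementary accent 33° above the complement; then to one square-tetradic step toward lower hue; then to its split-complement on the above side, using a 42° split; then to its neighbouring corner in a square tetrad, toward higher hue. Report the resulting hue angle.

split-comp 33° ↑ +213°: 25 + 213 = 238°
square ↓ −90°: 238 − 90 = 148°
split-comp 42° ↑ +222°: 148 + 222 = 370 → 370 − 360 = 10°
square ↑ +90°: 10 + 90 = 100°

100°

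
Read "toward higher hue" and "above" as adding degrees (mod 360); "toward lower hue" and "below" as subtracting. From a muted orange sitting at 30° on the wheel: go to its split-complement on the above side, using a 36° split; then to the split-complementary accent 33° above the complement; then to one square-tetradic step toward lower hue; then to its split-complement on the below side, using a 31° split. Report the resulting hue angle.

158°

split-comp 36° ↑ +216°: 30 + 216 = 246°
split-comp 33° ↑ +213°: 246 + 213 = 459 → 459 − 360 = 99°
square ↓ −90°: 99 − 90 = 9°
split-comp 31° ↓ +149°: 9 + 149 = 158°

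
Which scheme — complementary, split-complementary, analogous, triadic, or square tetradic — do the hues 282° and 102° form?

complementary

Sort the hues: 102°, 282°.
Successive gaps around the wheel: 180°, 180°.
Two hues 180° apart are complementary.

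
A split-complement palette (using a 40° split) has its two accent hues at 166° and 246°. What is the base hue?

26°

The accents sit 40° either side of the complement, so the complement is their short-arc midpoint on the wheel.
Short-arc midpoint of 166° and 246°: 206°.
Base is 180° from the complement: 206 − 180 = 26°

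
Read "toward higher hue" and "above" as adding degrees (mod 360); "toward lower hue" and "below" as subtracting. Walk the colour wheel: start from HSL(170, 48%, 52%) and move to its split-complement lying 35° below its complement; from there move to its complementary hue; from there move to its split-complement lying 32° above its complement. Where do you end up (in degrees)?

347°

+145° (split-comp 35° ↓): 170 + 145 = 315°
+180° (complement): 315 + 180 = 495 → 495 − 360 = 135°
+212° (split-comp 32° ↑): 135 + 212 = 347°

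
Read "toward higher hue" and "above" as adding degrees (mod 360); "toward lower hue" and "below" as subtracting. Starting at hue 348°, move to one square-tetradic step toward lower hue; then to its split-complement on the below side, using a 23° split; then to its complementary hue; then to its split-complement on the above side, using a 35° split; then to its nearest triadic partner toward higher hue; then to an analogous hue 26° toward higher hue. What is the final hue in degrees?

348 − 90 = 258°   (square ↓)
258 + 157 = 415 → 415 − 360 = 55°   (split-comp 23° ↓)
55 + 180 = 235°   (complement)
235 + 215 = 450 → 450 − 360 = 90°   (split-comp 35° ↑)
90 + 120 = 210°   (triadic ↑)
210 + 26 = 236°   (analog 26° ↑)

236°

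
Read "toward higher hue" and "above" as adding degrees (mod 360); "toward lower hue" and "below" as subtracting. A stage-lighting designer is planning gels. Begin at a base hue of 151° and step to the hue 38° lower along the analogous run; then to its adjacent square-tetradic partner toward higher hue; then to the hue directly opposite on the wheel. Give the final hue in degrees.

23°

151 − 38 = 113°   (analog 38° ↓)
113 + 90 = 203°   (square ↑)
203 + 180 = 383 → 383 − 360 = 23°   (complement)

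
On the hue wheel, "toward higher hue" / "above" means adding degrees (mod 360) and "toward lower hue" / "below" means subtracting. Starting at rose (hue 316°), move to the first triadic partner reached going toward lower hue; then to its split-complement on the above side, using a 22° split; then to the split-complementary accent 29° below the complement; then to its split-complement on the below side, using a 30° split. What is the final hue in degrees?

316 − 120 = 196°   (triadic ↓)
196 + 202 = 398 → 398 − 360 = 38°   (split-comp 22° ↑)
38 + 151 = 189°   (split-comp 29° ↓)
189 + 150 = 339°   (split-comp 30° ↓)

339°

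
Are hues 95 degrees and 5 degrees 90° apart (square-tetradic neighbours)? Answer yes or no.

yes

Angular distance: |95 − 5| = 90 = 90°.
90° apart (square-tetradic neighbours) requires 90°.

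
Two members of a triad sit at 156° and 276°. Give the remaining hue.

A triad spaces three hues 120° apart.
The full set is {36°, 156°, 276°}.

36°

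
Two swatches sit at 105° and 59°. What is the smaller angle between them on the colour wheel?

46°

|105 − 59| = 46.
46 ≤ 180, so the shorter arc is 46°.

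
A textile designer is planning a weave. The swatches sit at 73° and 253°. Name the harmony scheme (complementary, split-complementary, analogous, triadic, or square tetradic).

complementary

Sort the hues: 73°, 253°.
Successive gaps around the wheel: 180°, 180°.
Two hues 180° apart are complementary.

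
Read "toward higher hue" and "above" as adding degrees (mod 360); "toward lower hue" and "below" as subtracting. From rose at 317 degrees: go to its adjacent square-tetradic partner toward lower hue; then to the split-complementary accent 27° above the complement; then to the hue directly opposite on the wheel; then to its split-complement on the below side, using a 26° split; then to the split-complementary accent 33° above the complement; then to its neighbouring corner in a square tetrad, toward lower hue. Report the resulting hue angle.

171°

−90° (square ↓): 317 − 90 = 227°
+207° (split-comp 27° ↑): 227 + 207 = 434 → 434 − 360 = 74°
+180° (complement): 74 + 180 = 254°
+154° (split-comp 26° ↓): 254 + 154 = 408 → 408 − 360 = 48°
+213° (split-comp 33° ↑): 48 + 213 = 261°
−90° (square ↓): 261 − 90 = 171°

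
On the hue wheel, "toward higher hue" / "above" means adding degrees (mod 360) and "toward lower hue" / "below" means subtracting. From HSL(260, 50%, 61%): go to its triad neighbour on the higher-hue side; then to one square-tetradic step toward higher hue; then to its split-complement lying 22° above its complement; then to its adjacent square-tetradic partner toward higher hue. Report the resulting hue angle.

triadic ↑ +120°: 260 + 120 = 380 → 380 − 360 = 20°
square ↑ +90°: 20 + 90 = 110°
split-comp 22° ↑ +202°: 110 + 202 = 312°
square ↑ +90°: 312 + 90 = 402 → 402 − 360 = 42°

42°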